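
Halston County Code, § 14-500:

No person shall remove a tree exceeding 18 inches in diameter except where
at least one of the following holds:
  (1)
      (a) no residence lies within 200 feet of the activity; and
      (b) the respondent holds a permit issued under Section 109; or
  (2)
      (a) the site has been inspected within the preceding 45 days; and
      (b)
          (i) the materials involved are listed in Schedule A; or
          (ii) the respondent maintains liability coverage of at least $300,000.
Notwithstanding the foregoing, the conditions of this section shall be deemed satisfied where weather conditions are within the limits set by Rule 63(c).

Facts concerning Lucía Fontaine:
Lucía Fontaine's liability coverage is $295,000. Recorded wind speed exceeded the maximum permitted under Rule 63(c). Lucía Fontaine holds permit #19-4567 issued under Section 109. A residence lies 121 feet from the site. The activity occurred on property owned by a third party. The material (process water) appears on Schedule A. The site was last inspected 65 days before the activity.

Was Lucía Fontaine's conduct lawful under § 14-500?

(a) no residence in 200 ft — fails.
(b) holds permit — holds.
(1): F AND T → false.
(a) site inspected — fails.
(i) Schedule A material — met.
(ii) coverage ≥ $300,000 — not satisfied.
(b) = T OR F = true.
(2) = F AND T = false.
So Overall is not satisfied (F OR F).
Exception (weather ok) — not satisfied.
Result: main false OR exception false → false.

No — unlawful.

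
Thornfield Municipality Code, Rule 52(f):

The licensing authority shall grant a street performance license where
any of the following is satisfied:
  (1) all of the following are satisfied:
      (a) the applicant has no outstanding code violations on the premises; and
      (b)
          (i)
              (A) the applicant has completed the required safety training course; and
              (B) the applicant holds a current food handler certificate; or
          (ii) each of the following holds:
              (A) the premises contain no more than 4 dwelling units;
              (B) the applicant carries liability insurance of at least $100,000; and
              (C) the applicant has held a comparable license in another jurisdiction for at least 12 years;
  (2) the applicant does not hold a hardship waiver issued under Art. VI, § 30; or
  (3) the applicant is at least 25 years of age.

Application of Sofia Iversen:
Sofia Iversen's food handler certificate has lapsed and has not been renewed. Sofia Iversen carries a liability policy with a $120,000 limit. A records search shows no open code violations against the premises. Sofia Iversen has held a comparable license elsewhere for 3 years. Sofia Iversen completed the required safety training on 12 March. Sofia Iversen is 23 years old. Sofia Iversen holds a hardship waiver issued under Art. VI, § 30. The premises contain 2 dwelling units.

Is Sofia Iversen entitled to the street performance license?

No — denied.

(a) no code violations — satisfied.
(A) safety training — satisfied.
(B) food handler cert. — not met.
So (i) is not satisfied (T AND F).
(A) ≤ 4 units — satisfied.
(B) insurance ≥ $100,000 — holds.
(C) prior license ≥ 12 yr — not satisfied.
(ii) = T AND T AND F = false.
(b) = F OR F = false.
So (1) is not satisfied (T AND F).
(2) not (hardship waiver) — fails.
(3) age ≥ 25 — fails.
So Overall is not satisfied (F OR F OR F).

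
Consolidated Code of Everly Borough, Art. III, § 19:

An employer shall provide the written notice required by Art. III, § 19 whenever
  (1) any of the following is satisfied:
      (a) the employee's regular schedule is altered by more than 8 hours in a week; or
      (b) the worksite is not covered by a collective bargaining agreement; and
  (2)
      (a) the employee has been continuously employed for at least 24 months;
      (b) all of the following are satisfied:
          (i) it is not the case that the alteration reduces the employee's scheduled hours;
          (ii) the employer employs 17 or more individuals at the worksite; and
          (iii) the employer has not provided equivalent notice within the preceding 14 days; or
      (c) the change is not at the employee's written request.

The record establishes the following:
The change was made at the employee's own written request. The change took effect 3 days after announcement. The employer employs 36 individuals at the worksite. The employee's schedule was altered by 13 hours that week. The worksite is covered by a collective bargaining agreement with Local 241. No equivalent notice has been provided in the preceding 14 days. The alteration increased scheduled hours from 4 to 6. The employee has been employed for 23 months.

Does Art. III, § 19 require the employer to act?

(a) schedule shift > 8h — met.
(b) no CBA — fails.
(1): T OR F → true.
(a) tenure ≥ 24 mo. — not satisfied.
(i) not (hours reduced) — satisfied.
(ii) ≥ 17 at site — satisfied.
(iii) no recent notice — satisfied.
(b) = T AND T AND T = true.
(c) not employee-requested — not satisfied.
(2) = F OR T OR F = true.
Overall = T AND T = true.

Yes — required.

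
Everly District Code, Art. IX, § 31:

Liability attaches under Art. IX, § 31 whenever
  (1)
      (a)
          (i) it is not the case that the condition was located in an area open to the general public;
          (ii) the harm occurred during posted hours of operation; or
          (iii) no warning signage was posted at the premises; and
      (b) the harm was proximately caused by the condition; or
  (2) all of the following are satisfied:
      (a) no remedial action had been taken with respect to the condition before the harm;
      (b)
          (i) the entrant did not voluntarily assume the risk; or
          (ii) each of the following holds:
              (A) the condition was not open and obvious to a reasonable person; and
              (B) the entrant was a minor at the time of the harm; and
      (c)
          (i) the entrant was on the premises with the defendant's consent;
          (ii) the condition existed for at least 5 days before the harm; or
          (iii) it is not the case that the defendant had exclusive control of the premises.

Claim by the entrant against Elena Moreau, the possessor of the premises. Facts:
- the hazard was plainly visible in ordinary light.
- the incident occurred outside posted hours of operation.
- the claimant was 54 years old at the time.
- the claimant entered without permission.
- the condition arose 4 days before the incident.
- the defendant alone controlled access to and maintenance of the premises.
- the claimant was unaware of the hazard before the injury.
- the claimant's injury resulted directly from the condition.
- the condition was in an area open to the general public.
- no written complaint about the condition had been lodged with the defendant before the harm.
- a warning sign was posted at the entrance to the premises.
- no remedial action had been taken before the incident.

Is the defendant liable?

No — not liable.

(i) not (public area) — not met.
(ii) during posted hours — not satisfied.
(iii) no signage posted — not met.
So (a) is not satisfied (F OR F OR F).
(b) proximate cause — satisfied.
(1): F AND T → false.
(a) no remedial action — met.
(i) no assumed risk — met.
(A) not open/obvious — not met.
(B) entrant a minor — not satisfied.
(ii): F AND F → false.
So (b) is satisfied (T OR F).
(i) consent to enter — not met.
(ii) condition ≥5 days old — not met.
(iii) not (exclusive control) — fails.
(c): F OR F OR F → false.
So (2) is not satisfied (T AND T AND F).
Overall: F OR F → false.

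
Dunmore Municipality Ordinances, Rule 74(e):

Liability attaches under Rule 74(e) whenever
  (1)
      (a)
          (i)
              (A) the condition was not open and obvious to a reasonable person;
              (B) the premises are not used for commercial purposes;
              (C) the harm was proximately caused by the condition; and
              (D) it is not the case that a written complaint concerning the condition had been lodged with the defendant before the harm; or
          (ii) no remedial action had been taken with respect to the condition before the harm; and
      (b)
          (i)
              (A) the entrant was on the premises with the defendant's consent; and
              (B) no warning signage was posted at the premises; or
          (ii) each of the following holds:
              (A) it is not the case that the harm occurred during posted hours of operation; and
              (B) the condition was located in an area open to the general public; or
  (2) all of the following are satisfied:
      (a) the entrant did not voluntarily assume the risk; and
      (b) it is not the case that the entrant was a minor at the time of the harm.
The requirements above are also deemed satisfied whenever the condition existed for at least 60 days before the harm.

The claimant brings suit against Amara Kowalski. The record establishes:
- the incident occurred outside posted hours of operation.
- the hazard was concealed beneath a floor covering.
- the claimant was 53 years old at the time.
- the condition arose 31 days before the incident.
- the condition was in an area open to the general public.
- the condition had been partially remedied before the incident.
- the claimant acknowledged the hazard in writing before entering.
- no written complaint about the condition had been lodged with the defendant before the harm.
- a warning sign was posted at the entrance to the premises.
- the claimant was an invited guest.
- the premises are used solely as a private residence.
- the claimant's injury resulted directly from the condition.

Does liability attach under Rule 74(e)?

Yes — liable.

(A) not open/obvious — met.
(B) not (commercial use) — satisfied.
(C) proximate cause — met.
(D) not (complaint lodged) — holds.
(i) = T AND T AND T AND T = true.
(ii) no remedial action — not satisfied.
So (a) is satisfied (T OR F).
(A) consent to enter — met.
(B) no signage posted — fails.
So (i) is not satisfied (T AND F).
(A) not (during posted hours) — met.
(B) public area — met.
(ii): T AND T → true.
So (b) is satisfied (F OR T).
So (1) is satisfied (T AND T).
(a) no assumed risk — not met.
(b) not (entrant a minor) — holds.
(2): F AND T → false.
So Overall is satisfied (T OR F).
Exception (condition ≥60 days old) — not satisfied.
Result: main true OR exception false → true.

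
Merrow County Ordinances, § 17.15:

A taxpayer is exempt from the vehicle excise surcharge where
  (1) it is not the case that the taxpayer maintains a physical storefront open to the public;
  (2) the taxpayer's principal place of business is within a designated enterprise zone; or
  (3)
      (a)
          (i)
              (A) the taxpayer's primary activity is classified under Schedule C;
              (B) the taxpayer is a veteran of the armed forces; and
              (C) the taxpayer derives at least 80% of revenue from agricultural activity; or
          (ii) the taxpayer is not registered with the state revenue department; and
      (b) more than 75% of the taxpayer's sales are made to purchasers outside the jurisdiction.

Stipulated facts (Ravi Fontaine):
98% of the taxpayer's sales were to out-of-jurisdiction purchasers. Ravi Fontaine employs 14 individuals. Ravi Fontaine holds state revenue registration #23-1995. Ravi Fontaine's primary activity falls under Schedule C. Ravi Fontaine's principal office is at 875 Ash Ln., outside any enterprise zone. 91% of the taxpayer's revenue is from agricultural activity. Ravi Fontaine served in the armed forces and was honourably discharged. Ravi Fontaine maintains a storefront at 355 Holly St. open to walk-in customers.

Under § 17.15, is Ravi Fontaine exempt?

Yes — exempt.

(1) not (has storefront) — not satisfied.
(2) in enterprise zone — fails.
(A) Schedule C activity — satisfied.
(B) veteran — satisfied.
(C) ≥80% agricultural — holds.
(i): T AND T AND T → true.
(ii) not (state-registered) — not met.
(a) = T OR F = true.
(b) >75% out-of-jur. sales — met.
(3) = T AND T = true.
Overall = F OR F OR T = true.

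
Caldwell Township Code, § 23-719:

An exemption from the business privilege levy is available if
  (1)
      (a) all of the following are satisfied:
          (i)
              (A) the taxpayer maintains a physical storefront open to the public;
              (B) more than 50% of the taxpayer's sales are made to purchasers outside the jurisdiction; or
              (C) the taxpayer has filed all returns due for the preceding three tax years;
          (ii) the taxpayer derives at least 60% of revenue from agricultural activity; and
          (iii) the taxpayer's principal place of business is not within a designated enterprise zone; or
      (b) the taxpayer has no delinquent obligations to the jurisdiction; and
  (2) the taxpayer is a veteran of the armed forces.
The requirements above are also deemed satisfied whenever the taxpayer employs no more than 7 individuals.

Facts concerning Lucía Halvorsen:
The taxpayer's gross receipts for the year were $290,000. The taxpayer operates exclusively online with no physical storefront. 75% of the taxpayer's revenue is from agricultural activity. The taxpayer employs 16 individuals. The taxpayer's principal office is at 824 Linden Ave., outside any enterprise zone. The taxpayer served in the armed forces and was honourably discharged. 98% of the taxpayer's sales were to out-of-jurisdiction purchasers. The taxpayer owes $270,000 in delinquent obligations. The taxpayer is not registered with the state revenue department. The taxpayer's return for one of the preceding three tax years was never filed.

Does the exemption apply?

Yes — exempt.

(A) has storefront — not met.
(B) >50% out-of-jur. sales — holds.
(C) returns current — not satisfied.
(i) = F OR T OR F = true.
(ii) ≥60% agricultural — met.
(iii) not (in enterprise zone) — holds.
So (a) is satisfied (T AND T AND T).
(b) no delinquency — not met.
(1) = T OR F = true.
(2) veteran — met.
Overall = T AND T = true.
Exception (≤ 7 employees) — not satisfied.
Result: main true OR exception false → true.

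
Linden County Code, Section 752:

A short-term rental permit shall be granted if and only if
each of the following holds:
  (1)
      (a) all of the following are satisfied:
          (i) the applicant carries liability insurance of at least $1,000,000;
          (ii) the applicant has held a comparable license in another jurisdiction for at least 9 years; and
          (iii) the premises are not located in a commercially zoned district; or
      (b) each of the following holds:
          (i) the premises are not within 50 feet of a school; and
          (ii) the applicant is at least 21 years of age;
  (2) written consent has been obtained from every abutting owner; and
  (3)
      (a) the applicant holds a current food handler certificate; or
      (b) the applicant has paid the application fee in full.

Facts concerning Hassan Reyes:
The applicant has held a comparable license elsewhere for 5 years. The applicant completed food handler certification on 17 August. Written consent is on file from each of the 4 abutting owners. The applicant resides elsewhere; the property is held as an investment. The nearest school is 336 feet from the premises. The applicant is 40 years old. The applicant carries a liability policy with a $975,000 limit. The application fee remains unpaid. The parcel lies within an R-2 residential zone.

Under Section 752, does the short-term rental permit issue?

(i) insurance ≥ $1,000,000 — not met.
(ii) prior license ≥ 9 yr — not satisfied.
(iii) not (commercially zoned) — holds.
(a): F AND F AND T → false.
(i) ≥50 ft from school — met.
(ii) age ≥ 21 — holds.
(b): T AND T → true.
So (1) is satisfied (F OR T).
(2) all abutters consent — satisfied.
(a) food handler cert. — holds.
(b) fee paid — not met.
(3) = T OR F = true.
So Overall is satisfied (T AND T AND T).

Yes — granted.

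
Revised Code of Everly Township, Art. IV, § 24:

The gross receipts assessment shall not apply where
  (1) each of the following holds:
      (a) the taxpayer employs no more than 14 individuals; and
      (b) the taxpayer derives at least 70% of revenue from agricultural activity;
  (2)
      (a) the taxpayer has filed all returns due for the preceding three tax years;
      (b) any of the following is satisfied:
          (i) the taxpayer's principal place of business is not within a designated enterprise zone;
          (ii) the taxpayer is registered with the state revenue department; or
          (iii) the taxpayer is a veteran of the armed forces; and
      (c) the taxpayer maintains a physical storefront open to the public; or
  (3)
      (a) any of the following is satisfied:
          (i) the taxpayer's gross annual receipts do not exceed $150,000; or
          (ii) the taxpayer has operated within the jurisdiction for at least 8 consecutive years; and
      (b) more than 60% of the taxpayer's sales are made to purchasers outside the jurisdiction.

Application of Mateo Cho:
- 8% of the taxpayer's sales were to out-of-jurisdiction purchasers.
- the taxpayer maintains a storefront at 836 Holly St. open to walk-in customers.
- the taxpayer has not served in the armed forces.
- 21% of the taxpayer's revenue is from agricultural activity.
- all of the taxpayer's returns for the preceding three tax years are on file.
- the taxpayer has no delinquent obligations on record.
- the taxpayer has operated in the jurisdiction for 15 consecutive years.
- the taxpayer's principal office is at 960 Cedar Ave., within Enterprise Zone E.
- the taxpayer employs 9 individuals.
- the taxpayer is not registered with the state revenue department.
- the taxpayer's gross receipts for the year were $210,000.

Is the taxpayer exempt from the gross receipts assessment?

(a) ≤ 14 employees — met.
(b) ≥70% agricultural — not met.
(1) = T AND F = false.
(a) returns current — met.
(i) not (in enterprise zone) — fails.
(ii) state-registered — not met.
(iii) veteran — not met.
(b): F OR F OR F → false.
(c) has storefront — satisfied.
(2) = T AND F AND T = false.
(i) receipts ≤ $150,000 — not satisfied.
(ii) ≥ 8 yrs in jurisdiction — satisfied.
(a): F OR T → true.
(b) >60% out-of-jur. sales — fails.
(3) = T AND F = false.
Overall = F OR F OR F = false.

No — not exempt.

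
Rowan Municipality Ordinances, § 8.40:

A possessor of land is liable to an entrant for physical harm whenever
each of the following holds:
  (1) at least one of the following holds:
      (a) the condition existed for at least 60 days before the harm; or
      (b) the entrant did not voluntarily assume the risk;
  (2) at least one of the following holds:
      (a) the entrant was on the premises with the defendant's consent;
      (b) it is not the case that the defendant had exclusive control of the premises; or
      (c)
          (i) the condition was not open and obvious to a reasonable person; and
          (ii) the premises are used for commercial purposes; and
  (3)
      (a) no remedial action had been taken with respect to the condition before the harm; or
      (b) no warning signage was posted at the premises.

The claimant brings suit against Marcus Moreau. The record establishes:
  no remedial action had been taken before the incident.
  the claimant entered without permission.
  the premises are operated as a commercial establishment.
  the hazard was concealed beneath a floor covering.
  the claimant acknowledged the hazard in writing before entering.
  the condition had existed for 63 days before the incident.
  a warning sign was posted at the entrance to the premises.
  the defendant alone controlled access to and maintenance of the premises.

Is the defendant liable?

Yes — liable.

(a) condition ≥60 days old — met.
(b) no assumed risk — not met.
So (1) is satisfied (T OR F).
(a) consent to enter — not met.
(b) not (exclusive control) — not met.
(i) not open/obvious — satisfied.
(ii) commercial use — holds.
(c): T AND T → true.
(2): F OR F OR T → true.
(a) no remedial action — met.
(b) no signage posted — not met.
(3): T OR F → true.
So Overall is satisfied (T AND T AND T).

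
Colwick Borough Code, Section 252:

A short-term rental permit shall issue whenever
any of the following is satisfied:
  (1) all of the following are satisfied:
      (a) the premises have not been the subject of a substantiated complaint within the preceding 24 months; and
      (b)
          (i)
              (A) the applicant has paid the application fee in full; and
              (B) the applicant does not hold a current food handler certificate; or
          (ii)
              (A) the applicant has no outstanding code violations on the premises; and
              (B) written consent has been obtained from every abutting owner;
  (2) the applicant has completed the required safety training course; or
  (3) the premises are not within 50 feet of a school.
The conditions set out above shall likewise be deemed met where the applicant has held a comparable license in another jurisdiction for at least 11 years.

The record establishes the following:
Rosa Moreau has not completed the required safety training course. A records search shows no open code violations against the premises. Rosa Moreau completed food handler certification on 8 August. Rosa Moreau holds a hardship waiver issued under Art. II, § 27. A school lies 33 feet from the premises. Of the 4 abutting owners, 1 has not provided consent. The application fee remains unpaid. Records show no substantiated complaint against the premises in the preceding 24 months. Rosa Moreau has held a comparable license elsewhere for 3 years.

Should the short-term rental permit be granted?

No — denied.

(a) no complaint in 24 mo. — met.
(A) fee paid — not met.
(B) not (food handler cert.) — fails.
(i): F AND F → false.
(A) no code violations — holds.
(B) all abutters consent — not met.
(ii): T AND F → false.
(b) = F OR F = false.
(1) = T AND F = false.
(2) safety training — not met.
(3) ≥50 ft from school — not satisfied.
Overall: F OR F OR F → false.
Exception (prior license ≥ 11 yr) — not satisfied.
Result: main false OR exception false → false.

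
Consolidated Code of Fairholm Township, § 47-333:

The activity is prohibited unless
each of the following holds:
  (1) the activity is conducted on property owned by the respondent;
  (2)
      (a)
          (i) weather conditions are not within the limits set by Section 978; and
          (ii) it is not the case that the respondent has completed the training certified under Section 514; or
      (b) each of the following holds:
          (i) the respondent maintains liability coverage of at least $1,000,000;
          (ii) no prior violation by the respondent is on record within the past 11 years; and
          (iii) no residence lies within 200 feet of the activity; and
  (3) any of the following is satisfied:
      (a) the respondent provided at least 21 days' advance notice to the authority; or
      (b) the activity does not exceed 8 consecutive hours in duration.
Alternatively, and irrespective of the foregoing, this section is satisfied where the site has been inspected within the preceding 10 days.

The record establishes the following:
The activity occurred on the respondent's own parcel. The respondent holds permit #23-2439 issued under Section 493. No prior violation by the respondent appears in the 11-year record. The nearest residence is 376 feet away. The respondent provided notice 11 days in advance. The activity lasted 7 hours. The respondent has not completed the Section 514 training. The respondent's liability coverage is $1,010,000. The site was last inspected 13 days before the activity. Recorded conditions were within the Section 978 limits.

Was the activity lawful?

Yes — lawful.

(1) own property — holds.
(i) not (weather ok) — not satisfied.
(ii) not (training certified) — holds.
So (a) is not satisfied (F AND T).
(i) coverage ≥ $1,000,000 — satisfied.
(ii) no prior violation — satisfied.
(iii) no residence in 200 ft — satisfied.
So (b) is satisfied (T AND T AND T).
So (2) is satisfied (F OR T).
(a) ≥21 days' notice — fails.
(b) ≤ 8 hrs duration — holds.
(3) = F OR T = true.
Overall = T AND T AND T = true.
Exception (site inspected) — not satisfied.
Result: main true OR exception false → true.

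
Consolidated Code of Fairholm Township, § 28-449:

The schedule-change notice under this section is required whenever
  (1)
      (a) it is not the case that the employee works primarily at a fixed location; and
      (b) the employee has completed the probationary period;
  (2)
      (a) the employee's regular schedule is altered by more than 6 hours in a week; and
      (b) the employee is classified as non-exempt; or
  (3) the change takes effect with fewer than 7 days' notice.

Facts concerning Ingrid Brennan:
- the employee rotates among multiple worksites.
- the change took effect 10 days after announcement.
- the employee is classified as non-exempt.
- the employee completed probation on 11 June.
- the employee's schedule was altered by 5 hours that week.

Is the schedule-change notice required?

(a) not (fixed location) — holds.
(b) past probation — satisfied.
(1) = T AND T = true.
(a) schedule shift > 6h — fails.
(b) non-exempt — satisfied.
(2): F AND T → false.
(3) < 7 days' notice — not met.
So Overall is satisfied (T OR F OR F).

Yes — required.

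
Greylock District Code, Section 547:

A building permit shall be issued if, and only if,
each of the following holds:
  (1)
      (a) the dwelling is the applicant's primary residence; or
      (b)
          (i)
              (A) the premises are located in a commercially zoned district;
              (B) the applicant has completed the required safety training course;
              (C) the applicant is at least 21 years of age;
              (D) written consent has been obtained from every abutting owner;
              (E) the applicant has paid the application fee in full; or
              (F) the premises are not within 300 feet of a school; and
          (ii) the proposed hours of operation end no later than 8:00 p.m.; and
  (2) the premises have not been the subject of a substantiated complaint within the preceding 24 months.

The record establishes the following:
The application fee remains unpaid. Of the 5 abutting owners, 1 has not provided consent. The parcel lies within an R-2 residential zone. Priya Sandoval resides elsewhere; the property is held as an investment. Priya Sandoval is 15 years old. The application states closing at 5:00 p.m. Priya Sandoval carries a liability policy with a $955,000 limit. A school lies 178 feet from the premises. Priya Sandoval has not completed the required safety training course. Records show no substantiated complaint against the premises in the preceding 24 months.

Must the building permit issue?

(a) primary residence — not met.
(A) commercially zoned — not satisfied.
(B) safety training — not satisfied.
(C) age ≥ 21 — fails.
(D) all abutters consent — not met.
(E) fee paid — fails.
(F) ≥300 ft from school — not met.
(i): F OR F OR F OR F OR F OR F → false.
(ii) closes by 8 p.m. — met.
(b) = F AND T = false.
(1): F OR F → false.
(2) no complaint in 24 mo. — holds.
Overall = F AND T = false.

No — denied.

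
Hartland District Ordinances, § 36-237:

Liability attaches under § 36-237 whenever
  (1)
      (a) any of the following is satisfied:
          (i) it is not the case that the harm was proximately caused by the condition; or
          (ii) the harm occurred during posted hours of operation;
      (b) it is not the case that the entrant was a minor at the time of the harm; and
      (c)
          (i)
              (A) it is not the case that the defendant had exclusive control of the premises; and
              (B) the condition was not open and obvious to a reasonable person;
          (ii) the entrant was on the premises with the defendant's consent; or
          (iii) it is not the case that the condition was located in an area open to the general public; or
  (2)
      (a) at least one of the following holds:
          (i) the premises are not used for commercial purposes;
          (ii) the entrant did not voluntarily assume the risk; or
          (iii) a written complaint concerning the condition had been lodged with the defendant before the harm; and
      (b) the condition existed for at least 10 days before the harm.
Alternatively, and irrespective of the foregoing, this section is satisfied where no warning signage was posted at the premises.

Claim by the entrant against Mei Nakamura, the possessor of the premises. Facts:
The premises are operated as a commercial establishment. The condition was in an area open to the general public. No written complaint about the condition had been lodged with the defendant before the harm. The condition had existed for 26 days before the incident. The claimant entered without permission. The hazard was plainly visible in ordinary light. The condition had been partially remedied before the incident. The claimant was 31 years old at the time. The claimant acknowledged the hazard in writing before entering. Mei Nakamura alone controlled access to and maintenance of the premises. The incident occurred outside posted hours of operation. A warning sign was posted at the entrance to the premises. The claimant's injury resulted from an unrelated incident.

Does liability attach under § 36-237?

No — not liable.

(i) not (proximate cause) — holds.
(ii) during posted hours — not met.
(a) = T OR F = true.
(b) not (entrant a minor) — satisfied.
(A) not (exclusive control) — fails.
(B) not open/obvious — not met.
So (i) is not satisfied (F AND F).
(ii) consent to enter — not satisfied.
(iii) not (public area) — fails.
(c): F OR F OR F → false.
(1): T AND T AND F → false.
(i) not (commercial use) — not met.
(ii) no assumed risk — not satisfied.
(iii) complaint lodged — not satisfied.
(a) = F OR F OR F = false.
(b) condition ≥10 days old — satisfied.
(2) = F AND T = false.
Overall = F OR F = false.
Exception (no signage posted) — not satisfied.
Result: main false OR exception false → false.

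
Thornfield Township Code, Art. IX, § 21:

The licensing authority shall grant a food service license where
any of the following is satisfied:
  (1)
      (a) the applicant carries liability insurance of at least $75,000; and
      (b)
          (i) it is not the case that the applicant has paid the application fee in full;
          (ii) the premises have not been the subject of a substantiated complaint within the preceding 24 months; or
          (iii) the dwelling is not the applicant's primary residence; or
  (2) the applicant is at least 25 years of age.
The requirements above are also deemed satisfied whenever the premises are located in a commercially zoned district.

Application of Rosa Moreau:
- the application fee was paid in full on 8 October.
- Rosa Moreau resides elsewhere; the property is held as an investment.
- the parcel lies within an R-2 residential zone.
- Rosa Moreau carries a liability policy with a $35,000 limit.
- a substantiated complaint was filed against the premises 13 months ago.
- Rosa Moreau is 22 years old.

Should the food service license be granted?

(a) insurance ≥ $75,000 — not met.
(i) not (fee paid) — not satisfied.
(ii) no complaint in 24 mo. — fails.
(iii) not (primary residence) — met.
So (b) is satisfied (F OR F OR T).
(1) = F AND T = false.
(2) age ≥ 25 — fails.
So Overall is not satisfied (F OR F).
Exception (commercially zoned) — not satisfied.
Result: main false OR exception false → false.

No — denied.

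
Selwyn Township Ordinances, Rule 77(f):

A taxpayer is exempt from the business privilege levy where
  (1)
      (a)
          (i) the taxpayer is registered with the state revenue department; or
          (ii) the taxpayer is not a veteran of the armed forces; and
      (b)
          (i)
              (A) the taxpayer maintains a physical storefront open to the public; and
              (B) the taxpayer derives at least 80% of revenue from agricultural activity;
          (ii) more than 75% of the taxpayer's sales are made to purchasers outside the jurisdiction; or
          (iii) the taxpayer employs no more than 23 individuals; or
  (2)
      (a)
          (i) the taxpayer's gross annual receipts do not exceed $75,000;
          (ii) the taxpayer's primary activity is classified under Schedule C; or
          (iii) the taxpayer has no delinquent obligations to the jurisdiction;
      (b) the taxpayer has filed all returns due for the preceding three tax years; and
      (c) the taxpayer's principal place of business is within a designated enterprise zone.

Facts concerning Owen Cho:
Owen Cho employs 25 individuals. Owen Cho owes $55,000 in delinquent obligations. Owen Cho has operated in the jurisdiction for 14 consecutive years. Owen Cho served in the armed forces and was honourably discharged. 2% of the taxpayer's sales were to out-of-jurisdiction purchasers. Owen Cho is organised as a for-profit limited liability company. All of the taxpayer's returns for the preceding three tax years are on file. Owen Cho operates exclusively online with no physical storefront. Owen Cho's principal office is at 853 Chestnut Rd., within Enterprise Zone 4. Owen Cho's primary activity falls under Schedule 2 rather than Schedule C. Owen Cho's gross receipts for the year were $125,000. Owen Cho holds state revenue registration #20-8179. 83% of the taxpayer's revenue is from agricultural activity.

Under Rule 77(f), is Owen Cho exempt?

(i) state-registered — holds.
(ii) not (veteran) — not satisfied.
(a): T OR F → true.
(A) has storefront — not satisfied.
(B) ≥80% agricultural — met.
(i): F AND T → false.
(ii) >75% out-of-jur. sales — fails.
(iii) ≤ 23 employees — not satisfied.
(b) = F OR F OR F = false.
So (1) is not satisfied (T AND F).
(i) receipts ≤ $75,000 — fails.
(ii) Schedule C activity — not satisfied.
(iii) no delinquency — not satisfied.
(a): F OR F OR F → false.
(b) returns current — holds.
(c) in enterprise zone — satisfied.
(2): F AND T AND T → false.
Overall = F OR F = false.

No — not exempt.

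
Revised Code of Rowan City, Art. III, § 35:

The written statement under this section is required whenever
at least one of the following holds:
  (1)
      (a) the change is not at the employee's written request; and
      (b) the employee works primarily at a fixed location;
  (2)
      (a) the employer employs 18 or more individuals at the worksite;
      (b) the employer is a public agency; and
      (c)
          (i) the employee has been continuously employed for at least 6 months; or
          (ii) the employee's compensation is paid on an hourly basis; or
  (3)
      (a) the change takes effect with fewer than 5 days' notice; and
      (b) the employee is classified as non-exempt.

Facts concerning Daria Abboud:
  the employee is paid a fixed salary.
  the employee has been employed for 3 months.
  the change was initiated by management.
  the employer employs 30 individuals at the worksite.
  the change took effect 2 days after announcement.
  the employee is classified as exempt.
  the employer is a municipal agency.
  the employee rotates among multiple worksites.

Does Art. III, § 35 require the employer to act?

No — not required.

(a) not employee-requested — holds.
(b) fixed location — not satisfied.
(1) = T AND F = false.
(a) ≥ 18 at site — met.
(b) public agency — satisfied.
(i) tenure ≥ 6 mo. — not met.
(ii) hourly-paid — fails.
So (c) is not satisfied (F OR F).
(2) = T AND T AND F = false.
(a) < 5 days' notice — met.
(b) non-exempt — not met.
(3): T AND F → false.
So Overall is not satisfied (F OR F OR F).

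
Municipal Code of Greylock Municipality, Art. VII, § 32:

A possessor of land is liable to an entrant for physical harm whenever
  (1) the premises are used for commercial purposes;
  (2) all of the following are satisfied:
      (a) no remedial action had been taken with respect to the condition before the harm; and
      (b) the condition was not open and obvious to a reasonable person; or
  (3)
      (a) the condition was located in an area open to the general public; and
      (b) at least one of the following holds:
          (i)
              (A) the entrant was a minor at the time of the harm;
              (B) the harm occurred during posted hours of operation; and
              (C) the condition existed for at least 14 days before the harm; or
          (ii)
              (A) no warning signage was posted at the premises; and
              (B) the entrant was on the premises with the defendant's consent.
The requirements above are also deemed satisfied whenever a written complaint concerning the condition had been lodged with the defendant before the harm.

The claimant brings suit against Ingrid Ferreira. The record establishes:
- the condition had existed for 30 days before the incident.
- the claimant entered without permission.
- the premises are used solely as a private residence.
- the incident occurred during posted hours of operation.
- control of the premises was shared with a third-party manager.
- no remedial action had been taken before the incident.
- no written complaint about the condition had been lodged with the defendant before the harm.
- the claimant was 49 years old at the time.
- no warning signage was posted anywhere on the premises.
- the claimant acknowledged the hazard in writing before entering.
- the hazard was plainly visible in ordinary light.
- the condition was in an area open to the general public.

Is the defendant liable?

(1) commercial use — fails.
(a) no remedial action — satisfied.
(b) not open/obvious — not met.
(2) = T AND F = false.
(a) public area — met.
(A) entrant a minor — not met.
(B) during posted hours — holds.
(C) condition ≥14 days old — met.
(i): F AND T AND T → false.
(A) no signage posted — holds.
(B) consent to enter — fails.
(ii): T AND F → false.
(b) = F OR F = false.
So (3) is not satisfied (T AND F).
Overall = F OR F OR F = false.
Exception (complaint lodged) — not satisfied.
Result: main false OR exception false → false.

No — not liable.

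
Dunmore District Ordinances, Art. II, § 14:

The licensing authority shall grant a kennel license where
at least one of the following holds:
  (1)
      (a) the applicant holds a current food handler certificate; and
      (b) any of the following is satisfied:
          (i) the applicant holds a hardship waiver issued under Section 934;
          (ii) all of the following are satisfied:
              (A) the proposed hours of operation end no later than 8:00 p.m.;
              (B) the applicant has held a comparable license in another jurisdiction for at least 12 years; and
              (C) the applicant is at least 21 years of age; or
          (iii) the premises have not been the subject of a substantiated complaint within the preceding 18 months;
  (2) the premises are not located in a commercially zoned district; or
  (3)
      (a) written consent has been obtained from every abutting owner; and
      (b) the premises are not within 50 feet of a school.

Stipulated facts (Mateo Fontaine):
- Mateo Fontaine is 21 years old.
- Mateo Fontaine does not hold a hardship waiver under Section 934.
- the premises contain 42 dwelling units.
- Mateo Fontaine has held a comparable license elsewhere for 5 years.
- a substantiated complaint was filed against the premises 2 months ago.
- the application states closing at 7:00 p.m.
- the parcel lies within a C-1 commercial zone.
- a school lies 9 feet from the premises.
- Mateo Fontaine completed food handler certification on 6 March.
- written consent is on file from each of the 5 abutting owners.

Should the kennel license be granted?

No — denied.

(a) food handler cert. — satisfied.
(i) hardship waiver — fails.
(A) closes by 8 p.m. — satisfied.
(B) prior license ≥ 12 yr — not met.
(C) age ≥ 21 — satisfied.
(ii) = T AND F AND T = false.
(iii) no complaint in 18 mo. — not met.
(b): F OR F OR F → false.
So (1) is not satisfied (T AND F).
(2) not (commercially zoned) — not met.
(a) all abutters consent — satisfied.
(b) ≥50 ft from school — not satisfied.
(3) = T AND F = false.
So Overall is not satisfied (F OR F OR F).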